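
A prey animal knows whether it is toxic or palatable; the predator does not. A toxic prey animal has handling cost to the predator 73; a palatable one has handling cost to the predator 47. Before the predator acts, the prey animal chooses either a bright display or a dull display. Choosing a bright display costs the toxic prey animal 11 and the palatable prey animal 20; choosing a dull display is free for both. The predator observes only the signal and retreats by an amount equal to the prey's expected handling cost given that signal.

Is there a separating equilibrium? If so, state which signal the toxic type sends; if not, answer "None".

None

Try toxic → bright display, palatable → dull display:
  Under separation the predator infers type exactly: bright display → toxic (pays 73), dull display → palatable (pays 47).
  Toxic: bright display gives 73 − 11 = 62; dull display gives 47 − 0 = 47. No deviation. ✓
  Palatable: dull display gives 47 − 0 = 47; bright display gives 73 − 20 = 53. Would deviate. ✗
Try toxic → dull display, palatable → bright display:
  Under separation the predator infers type exactly: dull display → toxic (pays 73), bright display → palatable (pays 47).
  Toxic: dull display gives 73 − 0 = 73; bright display gives 47 − 11 = 36. No deviation. ✓
  Palatable: bright display gives 47 − 20 = 27; dull display gives 73 − 0 = 73. Would deviate. ✗
Neither assignment is incentive-compatible.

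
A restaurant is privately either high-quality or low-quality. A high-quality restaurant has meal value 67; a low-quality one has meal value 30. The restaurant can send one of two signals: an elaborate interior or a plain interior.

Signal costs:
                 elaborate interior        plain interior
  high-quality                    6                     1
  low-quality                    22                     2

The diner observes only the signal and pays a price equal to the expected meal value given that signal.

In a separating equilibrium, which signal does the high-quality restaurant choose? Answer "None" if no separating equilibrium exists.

None

Try high-quality → elaborate interior, low-quality → plain interior:
  If types separate, elaborate interior earns payment 67 and plain interior earns 30.
  High-quality: elaborate interior gives 67 − 6 = 61; plain interior gives 30 − 1 = 29. No deviation. ✓
  Low-quality: plain interior gives 30 − 2 = 28; elaborate interior gives 67 − 22 = 45. Would deviate. ✗
Try high-quality → plain interior, low-quality → elaborate interior:
  If types separate, plain interior earns payment 67 and elaborate interior earns 30.
  High-quality: plain interior gives 67 − 1 = 66; elaborate interior gives 30 − 6 = 24. No deviation. ✓
  Low-quality: elaborate interior gives 30 − 22 = 8; plain interior gives 67 − 2 = 65. Would deviate. ✗
Neither assignment is incentive-compatible.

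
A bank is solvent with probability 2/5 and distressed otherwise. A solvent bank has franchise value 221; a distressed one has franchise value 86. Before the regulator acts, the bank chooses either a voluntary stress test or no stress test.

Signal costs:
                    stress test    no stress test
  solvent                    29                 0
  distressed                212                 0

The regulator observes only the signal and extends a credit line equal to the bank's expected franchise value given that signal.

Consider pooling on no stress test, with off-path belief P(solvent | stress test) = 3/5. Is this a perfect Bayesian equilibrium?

At the pooled signal (no stress test) the regulator holds the prior 2/5 and pays 2/5·221 + 3/5·86 = 140. Off-path (stress test) belief 3/5 gives 3/5·221 + 2/5·86 = 167.
Solvent: no stress test gives 140 − 0 = 140; stress test gives 167 − 29 = 138. Stays. ✓
Distressed: no stress test gives 140 − 0 = 140; stress test gives 167 − 212 = -45. Stays. ✓

Yes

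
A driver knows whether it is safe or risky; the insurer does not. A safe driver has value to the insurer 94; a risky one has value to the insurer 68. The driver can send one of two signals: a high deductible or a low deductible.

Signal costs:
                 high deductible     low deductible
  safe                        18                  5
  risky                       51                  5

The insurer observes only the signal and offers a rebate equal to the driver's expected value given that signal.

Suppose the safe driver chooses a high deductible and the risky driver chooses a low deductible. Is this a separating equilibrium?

Yes

If types separate, high deductible earns payment 94 and low deductible earns 68.
Safe: high deductible gives 94 − 18 = 76; low deductible gives 68 − 5 = 63. No deviation. ✓
Risky: low deductible gives 68 − 5 = 63; high deductible gives 94 − 51 = 43. No deviation. ✓
Neither type gains from mimicking the other.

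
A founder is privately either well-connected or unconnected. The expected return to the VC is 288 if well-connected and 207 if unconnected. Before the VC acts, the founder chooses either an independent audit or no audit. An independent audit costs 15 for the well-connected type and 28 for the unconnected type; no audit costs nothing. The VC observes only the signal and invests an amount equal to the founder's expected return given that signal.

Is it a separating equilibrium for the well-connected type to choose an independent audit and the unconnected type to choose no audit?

No

If types separate, audit earns payment 288 and no audit earns 207.
Well-connected: audit gives 288 − 15 = 273; no audit gives 207 − 0 = 207. No deviation. ✓
Unconnected: no audit gives 207 − 0 = 207; audit gives 288 − 28 = 260. Would deviate. ✗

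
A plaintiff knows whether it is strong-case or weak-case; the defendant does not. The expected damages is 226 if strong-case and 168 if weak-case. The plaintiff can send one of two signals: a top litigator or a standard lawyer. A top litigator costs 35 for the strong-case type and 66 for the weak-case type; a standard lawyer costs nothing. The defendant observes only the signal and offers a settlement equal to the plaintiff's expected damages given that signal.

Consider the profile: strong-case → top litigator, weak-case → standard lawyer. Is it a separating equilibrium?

If types separate, top litigator earns payment 226 and standard lawyer earns 168.
Strong-case: top litigator gives 226 − 35 = 191; standard lawyer gives 168 − 0 = 168. No deviation. ✓
Weak-case: standard lawyer gives 168 − 0 = 168; top litigator gives 226 − 66 = 160. No deviation. ✓
Both incentive constraints hold.

Yes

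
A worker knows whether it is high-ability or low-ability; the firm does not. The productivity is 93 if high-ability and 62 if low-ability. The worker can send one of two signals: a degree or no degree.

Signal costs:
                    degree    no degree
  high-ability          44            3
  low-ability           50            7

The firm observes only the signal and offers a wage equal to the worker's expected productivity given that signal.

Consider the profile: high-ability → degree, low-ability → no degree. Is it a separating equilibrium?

If types separate, degree earns payment 93 and no degree earns 62.
High-ability: degree gives 93 − 44 = 49; no degree gives 62 − 3 = 59. Would deviate. ✗
Low-ability: no degree gives 62 − 7 = 55; degree gives 93 − 50 = 43. No deviation. ✓

No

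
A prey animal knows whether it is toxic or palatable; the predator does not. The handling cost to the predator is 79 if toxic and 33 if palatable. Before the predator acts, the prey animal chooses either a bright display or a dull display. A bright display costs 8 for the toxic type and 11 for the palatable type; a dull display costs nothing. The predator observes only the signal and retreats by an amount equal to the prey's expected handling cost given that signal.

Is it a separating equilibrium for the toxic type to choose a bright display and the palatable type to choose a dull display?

No

If types separate, bright display earns payment 79 and dull display earns 33.
Toxic: bright display gives 79 − 8 = 71; dull display gives 33 − 0 = 33. No deviation. ✓
Palatable: dull display gives 33 − 0 = 33; bright display gives 79 − 11 = 68. Would deviate. ✗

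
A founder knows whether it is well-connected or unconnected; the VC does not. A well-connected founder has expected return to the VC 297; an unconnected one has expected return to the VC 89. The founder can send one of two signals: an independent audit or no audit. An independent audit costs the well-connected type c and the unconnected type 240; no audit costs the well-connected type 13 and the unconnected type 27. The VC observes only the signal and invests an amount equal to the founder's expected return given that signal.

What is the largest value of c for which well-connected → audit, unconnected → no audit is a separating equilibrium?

221

Under separation: audit → well-connected (pays 297); no audit → unconnected (pays 89).
Unconnected: 89 − 27 = 62 ≥ 297 − 240 = 57. Holds regardless of c. ✓
Well-connected: 297 − c ≥ 89 − 13, so c ≤ 297 − 76 = 221.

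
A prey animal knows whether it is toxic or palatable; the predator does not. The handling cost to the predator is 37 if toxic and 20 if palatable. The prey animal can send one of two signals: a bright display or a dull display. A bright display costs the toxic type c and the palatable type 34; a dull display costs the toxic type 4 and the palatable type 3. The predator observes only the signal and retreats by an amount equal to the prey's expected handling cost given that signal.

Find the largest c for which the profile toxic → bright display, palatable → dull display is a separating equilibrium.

Under separation: bright display → toxic (pays 37); dull display → palatable (pays 20).
Palatable: 20 − 3 = 17 ≥ 37 − 34 = 3. Holds regardless of c. ✓
Toxic: 37 − c ≥ 20 − 4, so c ≤ 37 − 16 = 21.

21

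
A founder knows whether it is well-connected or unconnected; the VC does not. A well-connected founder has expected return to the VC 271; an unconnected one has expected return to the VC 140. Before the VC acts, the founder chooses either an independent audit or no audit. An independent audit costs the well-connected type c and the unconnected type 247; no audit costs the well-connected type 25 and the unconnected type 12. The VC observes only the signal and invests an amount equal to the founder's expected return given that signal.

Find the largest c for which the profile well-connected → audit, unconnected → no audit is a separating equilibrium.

156

Under separation: audit → well-connected (pays 271); no audit → unconnected (pays 140).
Unconnected: 140 − 12 = 128 ≥ 271 − 247 = 24. Holds regardless of c. ✓
Well-connected: 271 − c ≥ 140 − 25, so c ≤ 271 − 115 = 156.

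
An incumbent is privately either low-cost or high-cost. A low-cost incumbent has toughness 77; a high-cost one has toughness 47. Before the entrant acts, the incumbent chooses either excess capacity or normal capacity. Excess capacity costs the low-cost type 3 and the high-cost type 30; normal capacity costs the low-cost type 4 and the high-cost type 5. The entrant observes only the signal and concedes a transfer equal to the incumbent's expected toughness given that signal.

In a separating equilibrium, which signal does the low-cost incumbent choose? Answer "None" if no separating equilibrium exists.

Try low-cost → excess capacity, high-cost → normal capacity:
  If types separate, excess capacity earns payment 77 and normal capacity earns 47.
  Low-cost: excess capacity gives 77 − 3 = 74; normal capacity gives 47 − 4 = 43. No deviation. ✓
  High-cost: normal capacity gives 47 − 5 = 42; excess capacity gives 77 − 30 = 47. Would deviate. ✗
Try low-cost → normal capacity, high-cost → excess capacity:
  If types separate, normal capacity earns payment 77 and excess capacity earns 47.
  Low-cost: normal capacity gives 77 − 4 = 73; excess capacity gives 47 − 3 = 44. No deviation. ✓
  High-cost: excess capacity gives 47 − 30 = 17; normal capacity gives 77 − 5 = 72. Would deviate. ✗
Neither assignment is incentive-compatible.

None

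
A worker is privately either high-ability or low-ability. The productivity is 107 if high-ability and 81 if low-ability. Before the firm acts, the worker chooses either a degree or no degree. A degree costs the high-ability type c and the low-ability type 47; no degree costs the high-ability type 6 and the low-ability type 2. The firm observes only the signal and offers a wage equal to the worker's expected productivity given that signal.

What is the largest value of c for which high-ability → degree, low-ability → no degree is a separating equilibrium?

32

Under separation: degree → high-ability (pays 107); no degree → low-ability (pays 81).
Low-ability: 81 − 2 = 79 ≥ 107 − 47 = 60. Holds regardless of c. ✓
High-ability: 107 − c ≥ 81 − 6, so c ≤ 107 − 75 = 32.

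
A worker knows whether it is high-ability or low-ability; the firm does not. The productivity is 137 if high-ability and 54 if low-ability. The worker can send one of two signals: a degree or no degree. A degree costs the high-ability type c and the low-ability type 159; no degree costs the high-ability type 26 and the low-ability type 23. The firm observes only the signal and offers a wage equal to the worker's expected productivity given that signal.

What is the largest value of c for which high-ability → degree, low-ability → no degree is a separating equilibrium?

109

Under separation: degree → high-ability (pays 137); no degree → low-ability (pays 54).
Low-ability: 54 − 23 = 31 ≥ 137 − 159 = -22. Holds regardless of c. ✓
High-ability: 137 − c ≥ 54 − 26, so c ≤ 137 − 28 = 109.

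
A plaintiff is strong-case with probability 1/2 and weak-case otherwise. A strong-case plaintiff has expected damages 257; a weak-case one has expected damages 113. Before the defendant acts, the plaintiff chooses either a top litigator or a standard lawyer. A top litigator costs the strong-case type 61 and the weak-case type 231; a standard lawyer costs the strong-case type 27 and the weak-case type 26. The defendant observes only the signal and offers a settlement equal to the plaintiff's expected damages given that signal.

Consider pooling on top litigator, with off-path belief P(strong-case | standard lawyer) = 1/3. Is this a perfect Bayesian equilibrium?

No

At the pooled signal (top litigator) the defendant holds the prior 1/2 and pays 1/2·257 + 1/2·113 = 185. Off-path (standard lawyer) belief 1/3 gives 1/3·257 + 2/3·113 = 161.
Strong-case: top litigator gives 185 − 61 = 124; standard lawyer gives 161 − 27 = 134. Deviates. ✗
Weak-case: top litigator gives 185 − 231 = -46; standard lawyer gives 161 − 26 = 135. Deviates. ✗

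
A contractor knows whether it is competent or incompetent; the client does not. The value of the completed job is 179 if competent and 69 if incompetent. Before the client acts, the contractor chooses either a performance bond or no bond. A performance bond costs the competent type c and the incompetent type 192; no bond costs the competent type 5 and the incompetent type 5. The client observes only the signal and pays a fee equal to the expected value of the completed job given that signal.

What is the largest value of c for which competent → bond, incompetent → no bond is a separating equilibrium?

115

Under separation: bond → competent (pays 179); no bond → incompetent (pays 69).
Incompetent: 69 − 5 = 64 ≥ 179 − 192 = -13. Holds regardless of c. ✓
Competent: 179 − c ≥ 69 − 5, so c ≤ 179 − 64 = 115.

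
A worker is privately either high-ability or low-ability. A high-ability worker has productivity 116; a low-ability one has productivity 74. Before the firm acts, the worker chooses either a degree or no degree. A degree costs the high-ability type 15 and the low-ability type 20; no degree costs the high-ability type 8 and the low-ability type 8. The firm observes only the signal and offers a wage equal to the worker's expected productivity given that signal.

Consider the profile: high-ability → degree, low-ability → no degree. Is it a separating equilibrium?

Under separation the firm infers type exactly: degree → high-ability (pays 116), no degree → low-ability (pays 74).
High-ability: degree gives 116 − 15 = 101; no degree gives 74 − 8 = 66. No deviation. ✓
Low-ability: no degree gives 74 − 8 = 66; degree gives 116 − 20 = 96. Would deviate. ✗

No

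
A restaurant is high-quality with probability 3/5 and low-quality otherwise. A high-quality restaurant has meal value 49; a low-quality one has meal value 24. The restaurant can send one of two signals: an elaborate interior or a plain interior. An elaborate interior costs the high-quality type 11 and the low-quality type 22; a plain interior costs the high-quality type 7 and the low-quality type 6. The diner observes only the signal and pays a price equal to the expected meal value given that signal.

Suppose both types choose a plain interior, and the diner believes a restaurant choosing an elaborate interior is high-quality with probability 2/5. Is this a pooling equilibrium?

Yes

At the pooled signal (plain interior) the diner holds the prior 3/5 and pays 3/5·49 + 2/5·24 = 39. Off-path (elaborate interior) belief 2/5 gives 2/5·49 + 3/5·24 = 34.
High-quality: plain interior gives 39 − 7 = 32; elaborate interior gives 34 − 11 = 23. Stays. ✓
Low-quality: plain interior gives 39 − 6 = 33; elaborate interior gives 34 − 22 = 12. Stays. ✓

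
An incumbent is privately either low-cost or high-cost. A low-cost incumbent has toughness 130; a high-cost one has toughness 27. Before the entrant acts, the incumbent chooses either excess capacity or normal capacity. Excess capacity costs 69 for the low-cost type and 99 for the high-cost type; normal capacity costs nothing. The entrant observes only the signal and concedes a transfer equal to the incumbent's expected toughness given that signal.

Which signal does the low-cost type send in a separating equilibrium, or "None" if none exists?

Try low-cost → excess capacity, high-cost → normal capacity:
  If types separate, excess capacity earns payment 130 and normal capacity earns 27.
  Low-cost: excess capacity gives 130 − 69 = 61; normal capacity gives 27 − 0 = 27. No deviation. ✓
  High-cost: normal capacity gives 27 − 0 = 27; excess capacity gives 130 − 99 = 31. Would deviate. ✗
Try low-cost → normal capacity, high-cost → excess capacity:
  If types separate, normal capacity earns payment 130 and excess capacity earns 27.
  Low-cost: normal capacity gives 130 − 0 = 130; excess capacity gives 27 − 69 = -42. No deviation. ✓
  High-cost: excess capacity gives 27 − 99 = -72; normal capacity gives 130 − 0 = 130. Would deviate. ✗
Neither assignment is incentive-compatible.

None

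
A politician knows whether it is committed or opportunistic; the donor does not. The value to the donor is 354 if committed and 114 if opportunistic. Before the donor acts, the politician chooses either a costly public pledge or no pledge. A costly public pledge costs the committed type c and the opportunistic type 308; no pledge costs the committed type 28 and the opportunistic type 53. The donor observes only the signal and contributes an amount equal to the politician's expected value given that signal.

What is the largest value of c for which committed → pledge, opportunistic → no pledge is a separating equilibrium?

Under separation: pledge → committed (pays 354); no pledge → opportunistic (pays 114).
Opportunistic: 114 − 53 = 61 ≥ 354 − 308 = 46. Holds regardless of c. ✓
Committed: 354 − c ≥ 114 − 28, so c ≤ 354 − 86 = 268.

268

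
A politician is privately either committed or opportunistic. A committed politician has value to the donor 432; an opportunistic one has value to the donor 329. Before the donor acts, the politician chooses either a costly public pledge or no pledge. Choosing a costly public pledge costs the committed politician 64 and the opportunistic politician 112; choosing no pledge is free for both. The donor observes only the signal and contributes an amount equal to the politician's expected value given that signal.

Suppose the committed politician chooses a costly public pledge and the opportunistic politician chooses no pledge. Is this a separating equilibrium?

Under separation the donor infers type exactly: pledge → committed (pays 432), no pledge → opportunistic (pays 329).
Committed: pledge gives 432 − 64 = 368; no pledge gives 329 − 0 = 329. No deviation. ✓
Opportunistic: no pledge gives 329 − 0 = 329; pledge gives 432 − 112 = 320. No deviation. ✓
Both incentive constraints hold.

Yes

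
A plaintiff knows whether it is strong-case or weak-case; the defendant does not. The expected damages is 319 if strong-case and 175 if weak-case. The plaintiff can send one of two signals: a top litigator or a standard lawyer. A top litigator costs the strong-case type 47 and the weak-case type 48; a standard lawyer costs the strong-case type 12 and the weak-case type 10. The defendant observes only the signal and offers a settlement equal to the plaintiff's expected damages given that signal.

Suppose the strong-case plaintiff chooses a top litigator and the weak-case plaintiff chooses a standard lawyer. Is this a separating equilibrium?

No

Under separation the defendant infers type exactly: top litigator → strong-case (pays 319), standard lawyer → weak-case (pays 175).
Strong-case: top litigator gives 319 − 47 = 272; standard lawyer gives 175 − 12 = 163. No deviation. ✓
Weak-case: standard lawyer gives 175 − 10 = 165; top litigator gives 319 − 48 = 271. Would deviate. ✗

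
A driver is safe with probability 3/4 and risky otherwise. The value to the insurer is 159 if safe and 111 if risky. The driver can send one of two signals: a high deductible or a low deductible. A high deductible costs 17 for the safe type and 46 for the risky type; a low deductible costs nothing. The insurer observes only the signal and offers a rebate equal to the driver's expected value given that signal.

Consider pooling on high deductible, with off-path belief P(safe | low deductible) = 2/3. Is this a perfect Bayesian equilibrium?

No

At the pooled signal (high deductible) the insurer holds the prior 3/4 and pays 3/4·159 + 1/4·111 = 147. Off-path (low deductible) belief 2/3 gives 2/3·159 + 1/3·111 = 143.
Safe: high deductible gives 147 − 17 = 130; low deductible gives 143 − 0 = 143. Deviates. ✗
Risky: high deductible gives 147 − 46 = 101; low deductible gives 143 − 0 = 143. Deviates. ✗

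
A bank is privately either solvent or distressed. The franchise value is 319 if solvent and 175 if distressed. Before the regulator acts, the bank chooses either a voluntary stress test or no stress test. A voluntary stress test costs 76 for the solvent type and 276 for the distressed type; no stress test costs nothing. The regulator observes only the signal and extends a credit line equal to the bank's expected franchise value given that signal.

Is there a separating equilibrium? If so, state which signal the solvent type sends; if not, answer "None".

stress test

Try solvent → stress test, distressed → no stress test:
  If types separate, stress test earns payment 319 and no stress test earns 175.
  Solvent: stress test gives 319 − 76 = 243; no stress test gives 175 − 0 = 175. No deviation. ✓
  Distressed: no stress test gives 175 − 0 = 175; stress test gives 319 − 276 = 43. No deviation. ✓
Both hold — the solvent type sends stress test.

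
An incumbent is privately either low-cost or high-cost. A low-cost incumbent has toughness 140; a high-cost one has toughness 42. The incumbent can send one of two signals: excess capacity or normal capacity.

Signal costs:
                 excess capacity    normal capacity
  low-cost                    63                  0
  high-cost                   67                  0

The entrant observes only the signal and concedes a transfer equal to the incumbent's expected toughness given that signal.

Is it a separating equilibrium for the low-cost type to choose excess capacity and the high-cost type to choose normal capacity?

If types separate, excess capacity earns payment 140 and normal capacity earns 42.
Low-cost: excess capacity gives 140 − 63 = 77; normal capacity gives 42 − 0 = 42. No deviation. ✓
High-cost: normal capacity gives 42 − 0 = 42; excess capacity gives 140 − 67 = 73. Would deviate. ✗

No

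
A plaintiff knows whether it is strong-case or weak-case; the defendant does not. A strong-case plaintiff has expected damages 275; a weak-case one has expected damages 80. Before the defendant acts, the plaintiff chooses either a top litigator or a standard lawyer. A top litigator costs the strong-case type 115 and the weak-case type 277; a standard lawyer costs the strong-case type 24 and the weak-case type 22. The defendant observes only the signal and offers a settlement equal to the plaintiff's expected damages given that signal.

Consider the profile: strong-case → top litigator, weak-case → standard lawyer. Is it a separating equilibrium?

If types separate, top litigator earns payment 275 and standard lawyer earns 80.
Strong-case: top litigator gives 275 − 115 = 160; standard lawyer gives 80 − 24 = 56. No deviation. ✓
Weak-case: standard lawyer gives 80 − 22 = 58; top litigator gives 275 − 277 = -2. No deviation. ✓
Both incentive constraints hold.

Yes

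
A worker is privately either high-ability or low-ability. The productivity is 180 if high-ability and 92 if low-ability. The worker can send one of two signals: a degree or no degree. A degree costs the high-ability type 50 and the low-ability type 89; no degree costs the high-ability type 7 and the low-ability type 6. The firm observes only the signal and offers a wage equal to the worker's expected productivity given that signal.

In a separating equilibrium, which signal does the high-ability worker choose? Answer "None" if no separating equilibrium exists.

Try high-ability → degree, low-ability → no degree:
  Under separation the firm infers type exactly: degree → high-ability (pays 180), no degree → low-ability (pays 92).
  High-ability: degree gives 180 − 50 = 130; no degree gives 92 − 7 = 85. No deviation. ✓
  Low-ability: no degree gives 92 − 6 = 86; degree gives 180 − 89 = 91. Would deviate. ✗
Try high-ability → no degree, low-ability → degree:
  Under separation the firm infers type exactly: no degree → high-ability (pays 180), degree → low-ability (pays 92).
  High-ability: no degree gives 180 − 7 = 173; degree gives 92 − 50 = 42. No deviation. ✓
  Low-ability: degree gives 92 − 89 = 3; no degree gives 180 − 6 = 174. Would deviate. ✗
Neither assignment is incentive-compatible.

None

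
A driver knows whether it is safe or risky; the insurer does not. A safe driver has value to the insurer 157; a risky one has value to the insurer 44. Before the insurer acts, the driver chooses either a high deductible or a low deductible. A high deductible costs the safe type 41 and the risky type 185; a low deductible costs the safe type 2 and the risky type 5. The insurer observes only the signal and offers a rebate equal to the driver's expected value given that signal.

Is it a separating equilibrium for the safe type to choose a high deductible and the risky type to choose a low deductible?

Yes

Under separation the insurer infers type exactly: high deductible → safe (pays 157), low deductible → risky (pays 44).
Safe: high deductible gives 157 − 41 = 116; low deductible gives 44 − 2 = 42. No deviation. ✓
Risky: low deductible gives 44 − 5 = 39; high deductible gives 157 − 185 = -28. No deviation. ✓
Neither type gains from mimicking the other.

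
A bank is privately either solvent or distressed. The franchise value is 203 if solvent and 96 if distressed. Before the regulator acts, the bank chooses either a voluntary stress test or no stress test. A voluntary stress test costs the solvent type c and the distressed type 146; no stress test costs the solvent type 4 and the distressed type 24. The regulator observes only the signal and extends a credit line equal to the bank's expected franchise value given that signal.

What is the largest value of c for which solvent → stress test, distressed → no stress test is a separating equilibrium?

111

Under separation: stress test → solvent (pays 203); no stress test → distressed (pays 96).
Distressed: 96 − 24 = 72 ≥ 203 − 146 = 57. Holds regardless of c. ✓
Solvent: 203 − c ≥ 96 − 4, so c ≤ 203 − 92 = 111.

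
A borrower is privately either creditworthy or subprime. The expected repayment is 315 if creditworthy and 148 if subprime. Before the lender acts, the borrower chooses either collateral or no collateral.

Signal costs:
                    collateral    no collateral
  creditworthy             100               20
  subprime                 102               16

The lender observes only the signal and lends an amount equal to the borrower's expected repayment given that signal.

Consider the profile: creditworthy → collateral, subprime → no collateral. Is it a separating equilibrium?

No

If types separate, collateral earns payment 315 and no collateral earns 148.
Creditworthy: collateral gives 315 − 100 = 215; no collateral gives 148 − 20 = 128. No deviation. ✓
Subprime: no collateral gives 148 − 16 = 132; collateral gives 315 − 102 = 213. Would deviate. ✗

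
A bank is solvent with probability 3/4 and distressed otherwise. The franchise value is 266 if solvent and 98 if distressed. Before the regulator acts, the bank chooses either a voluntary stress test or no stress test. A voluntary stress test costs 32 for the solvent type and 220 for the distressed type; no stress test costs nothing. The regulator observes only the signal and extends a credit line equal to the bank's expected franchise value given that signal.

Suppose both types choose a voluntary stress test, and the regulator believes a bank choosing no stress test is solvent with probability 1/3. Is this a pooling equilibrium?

On the equilibrium path (stress test) the regulator holds the prior 3/4 and pays 3/4·266 + 1/4·98 = 224. Off-path (no stress test) belief 1/3 gives 1/3·266 + 2/3·98 = 154.
Solvent: stress test gives 224 − 32 = 192; no stress test gives 154 − 0 = 154. Stays. ✓
Distressed: stress test gives 224 − 220 = 4; no stress test gives 154 − 0 = 154. Deviates. ✗

No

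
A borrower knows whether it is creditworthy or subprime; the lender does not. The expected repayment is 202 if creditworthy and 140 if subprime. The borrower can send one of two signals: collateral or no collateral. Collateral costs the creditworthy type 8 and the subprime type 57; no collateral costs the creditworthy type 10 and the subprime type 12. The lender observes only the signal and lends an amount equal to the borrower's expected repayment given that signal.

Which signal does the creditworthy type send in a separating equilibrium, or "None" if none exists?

Try creditworthy → collateral, subprime → no collateral:
  If types separate, collateral earns payment 202 and no collateral earns 140.
  Creditworthy: collateral gives 202 − 8 = 194; no collateral gives 140 − 10 = 130. No deviation. ✓
  Subprime: no collateral gives 140 − 12 = 128; collateral gives 202 − 57 = 145. Would deviate. ✗
Try creditworthy → no collateral, subprime → collateral:
  If types separate, no collateral earns payment 202 and collateral earns 140.
  Creditworthy: no collateral gives 202 − 10 = 192; collateral gives 140 − 8 = 132. No deviation. ✓
  Subprime: collateral gives 140 − 57 = 83; no collateral gives 202 − 12 = 190. Would deviate. ✗
Neither assignment is incentive-compatible.

None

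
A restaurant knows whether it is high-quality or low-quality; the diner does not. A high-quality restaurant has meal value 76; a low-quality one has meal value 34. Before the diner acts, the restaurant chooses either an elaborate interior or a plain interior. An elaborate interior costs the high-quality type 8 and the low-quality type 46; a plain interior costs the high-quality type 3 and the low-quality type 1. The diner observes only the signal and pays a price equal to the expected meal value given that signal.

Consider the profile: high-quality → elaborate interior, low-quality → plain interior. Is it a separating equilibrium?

If types separate, elaborate interior earns payment 76 and plain interior earns 34.
High-quality: elaborate interior gives 76 − 8 = 68; plain interior gives 34 − 3 = 31. No deviation. ✓
Low-quality: plain interior gives 34 − 1 = 33; elaborate interior gives 76 − 46 = 30. No deviation. ✓
Neither type gains from mimicking the other.

Yes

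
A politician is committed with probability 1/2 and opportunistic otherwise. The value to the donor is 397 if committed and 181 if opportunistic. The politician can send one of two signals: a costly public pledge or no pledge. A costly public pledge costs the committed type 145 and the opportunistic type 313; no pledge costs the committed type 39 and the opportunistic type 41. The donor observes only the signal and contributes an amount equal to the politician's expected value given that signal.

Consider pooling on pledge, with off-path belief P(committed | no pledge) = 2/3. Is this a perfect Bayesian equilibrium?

At the pooled signal (pledge) the donor holds the prior 1/2 and pays 1/2·397 + 1/2·181 = 289. Off-path (no pledge) belief 2/3 gives 2/3·397 + 1/3·181 = 325.
Committed: pledge gives 289 − 145 = 144; no pledge gives 325 − 39 = 286. Deviates. ✗
Opportunistic: pledge gives 289 − 313 = -24; no pledge gives 325 − 41 = 284. Deviates. ✗

No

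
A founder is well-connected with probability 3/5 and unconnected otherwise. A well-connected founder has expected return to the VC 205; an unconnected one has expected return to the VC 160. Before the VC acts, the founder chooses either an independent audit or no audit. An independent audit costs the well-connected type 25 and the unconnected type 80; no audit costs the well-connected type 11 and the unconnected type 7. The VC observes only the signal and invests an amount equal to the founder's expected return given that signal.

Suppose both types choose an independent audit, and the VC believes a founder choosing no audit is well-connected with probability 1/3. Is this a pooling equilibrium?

At the pooled signal (audit) the VC holds the prior 3/5 and pays 3/5·205 + 2/5·160 = 187. Off-path (no audit) belief 1/3 gives 1/3·205 + 2/3·160 = 175.
Well-connected: audit gives 187 − 25 = 162; no audit gives 175 − 11 = 164. Deviates. ✗
Unconnected: audit gives 187 − 80 = 107; no audit gives 175 − 7 = 168. Deviates. ✗

No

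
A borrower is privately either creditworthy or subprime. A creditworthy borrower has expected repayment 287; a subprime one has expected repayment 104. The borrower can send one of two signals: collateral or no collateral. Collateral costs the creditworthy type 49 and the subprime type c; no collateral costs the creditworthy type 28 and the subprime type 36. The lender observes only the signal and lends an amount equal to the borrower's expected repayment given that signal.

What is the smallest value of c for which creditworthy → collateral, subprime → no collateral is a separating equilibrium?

219

Under separation: collateral → creditworthy (pays 287); no collateral → subprime (pays 104).
Creditworthy: 287 − 49 = 238 ≥ 104 − 28 = 76. Holds regardless of c. ✓
Subprime: 104 − 36 ≥ 287 − c, so c ≥ 287 − 68 = 219.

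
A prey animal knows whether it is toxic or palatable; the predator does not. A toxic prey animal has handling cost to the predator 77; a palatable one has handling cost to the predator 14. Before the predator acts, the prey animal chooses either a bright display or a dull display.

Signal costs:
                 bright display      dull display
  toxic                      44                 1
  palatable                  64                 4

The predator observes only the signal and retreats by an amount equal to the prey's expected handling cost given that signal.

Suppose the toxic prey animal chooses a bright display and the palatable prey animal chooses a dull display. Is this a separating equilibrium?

If types separate, bright display earns payment 77 and dull display earns 14.
Toxic: bright display gives 77 − 44 = 33; dull display gives 14 − 1 = 13. No deviation. ✓
Palatable: dull display gives 14 − 4 = 10; bright display gives 77 − 64 = 13. Would deviate. ✗

No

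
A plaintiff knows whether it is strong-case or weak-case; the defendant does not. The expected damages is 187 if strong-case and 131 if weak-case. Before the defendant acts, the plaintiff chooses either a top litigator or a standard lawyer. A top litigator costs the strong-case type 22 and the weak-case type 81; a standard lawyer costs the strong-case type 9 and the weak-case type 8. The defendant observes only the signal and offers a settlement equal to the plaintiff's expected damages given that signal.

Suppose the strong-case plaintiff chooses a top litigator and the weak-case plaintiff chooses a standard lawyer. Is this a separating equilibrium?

Under separation the defendant infers type exactly: top litigator → strong-case (pays 187), standard lawyer → weak-case (pays 131).
Strong-case: top litigator gives 187 − 22 = 165; standard lawyer gives 131 − 9 = 122. No deviation. ✓
Weak-case: standard lawyer gives 131 − 8 = 123; top litigator gives 187 − 81 = 106. No deviation. ✓
Neither type gains from mimicking the other.

Yes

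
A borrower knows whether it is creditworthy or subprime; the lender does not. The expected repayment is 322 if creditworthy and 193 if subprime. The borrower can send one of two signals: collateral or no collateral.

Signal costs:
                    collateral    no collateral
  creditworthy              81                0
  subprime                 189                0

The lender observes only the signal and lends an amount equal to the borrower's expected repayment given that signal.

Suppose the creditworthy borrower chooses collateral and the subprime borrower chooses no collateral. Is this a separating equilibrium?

Yes

If types separate, collateral earns payment 322 and no collateral earns 193.
Creditworthy: collateral gives 322 − 81 = 241; no collateral gives 193 − 0 = 193. No deviation. ✓
Subprime: no collateral gives 193 − 0 = 193; collateral gives 322 − 189 = 133. No deviation. ✓
Neither type gains from mimicking the other.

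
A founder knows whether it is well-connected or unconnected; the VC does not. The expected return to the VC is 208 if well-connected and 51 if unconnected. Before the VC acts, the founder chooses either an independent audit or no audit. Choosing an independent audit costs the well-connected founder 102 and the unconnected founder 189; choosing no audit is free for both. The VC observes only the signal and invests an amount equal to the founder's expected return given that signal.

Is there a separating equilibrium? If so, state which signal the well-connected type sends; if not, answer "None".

Try well-connected → audit, unconnected → no audit:
  Under separation the VC infers type exactly: audit → well-connected (pays 208), no audit → unconnected (pays 51).
  Well-connected: audit gives 208 − 102 = 106; no audit gives 51 − 0 = 51. No deviation. ✓
  Unconnected: no audit gives 51 − 0 = 51; audit gives 208 − 189 = 19. No deviation. ✓
Both hold — the well-connected type sends audit.

audit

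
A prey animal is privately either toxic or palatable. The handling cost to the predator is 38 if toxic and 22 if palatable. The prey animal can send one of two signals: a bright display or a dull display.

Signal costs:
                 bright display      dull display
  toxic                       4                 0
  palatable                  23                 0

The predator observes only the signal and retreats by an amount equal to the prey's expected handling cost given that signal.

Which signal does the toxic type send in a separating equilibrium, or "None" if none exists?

Try toxic → bright display, palatable → dull display:
  If types separate, bright display earns payment 38 and dull display earns 22.
  Toxic: bright display gives 38 − 4 = 34; dull display gives 22 − 0 = 22. No deviation. ✓
  Palatable: dull display gives 22 − 0 = 22; bright display gives 38 − 23 = 15. No deviation. ✓
Both hold — the toxic type sends bright display.

bright display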